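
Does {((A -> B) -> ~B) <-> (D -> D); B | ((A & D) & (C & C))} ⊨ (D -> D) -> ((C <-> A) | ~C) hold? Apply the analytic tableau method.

Yes

Initial set: {T (((A -> B) -> ~B) <-> (D -> D)); T (B | ((A & D) & (C & C))); F ((D -> D) -> ((C <-> A) | ~C))}.
F ((D -> D) -> ((C <-> A) | ~C)): α-rule — add T (D -> D), F ((C <-> A) | ~C).
F ((C <-> A) | ~C): α-rule — add F (C <-> A), F ~C.
T (((A -> B) -> ~B) <-> (D -> D)): β-rule — branch into T ((A -> B) -> ~B), T (D -> D)  //  F ((A -> B) -> ~B), F (D -> D).
  branch 1 (add T ((A -> B) -> ~B), T (D -> D)):
    T (B | ((A & D) & (C & C))): β-rule — branch into T B  //  T ((A & D) & (C & C)).
      branch 1.1 (add T B):
        T (D -> D): β-rule — branch into F D  //  T D.
          branch 1.1.1 (add F D):
            F (C <-> A): β-rule — branch into T C, F A  //  F C, T A.
              branch 1.1.1.1 (add T C, F A):
                T ((A -> B) -> ~B): β-rule — branch into F (A -> B)  //  T ~B.
                  branch 1.1.1.1.1 (add F (A -> B)):
                    F (A -> B): α-rule — add T A, F B.
                    × closes — contains both A and ~A.
                  branch 1.1.1.1.2 (add T ~B):
                    × closes — contains both B and ~B.
              branch 1.1.1.2 (add F C, T A):
                × closes — contains both C and ~C.
          branch 1.1.2 (add T D):
            F (C <-> A): β-rule — branch into T C, F A  //  F C, T A.
              branch 1.1.2.1 (add T C, F A):
                T ((A -> B) -> ~B): β-rule — branch into F (A -> B)  //  T ~B.
                  branch 1.1.2.1.1 (add F (A -> B)):
                    F (A -> B): α-rule — add T A, F B.
                    × closes — contains both A and ~A.
                  branch 1.1.2.1.2 (add T ~B):
                    × closes — contains both B and ~B.
              branch 1.1.2.2 (add F C, T A):
                × closes — contains both C and ~C.
      branch 1.2 (add T ((A & D) & (C & C))):
        T ((A & D) & (C & C)): α-rule — add T (A & D), T (C & C).
        T (A & D): α-rule — add T A, T D.
        T (C & C): α-rule — add T C, T C.
        T (D -> D): β-rule — branch into F D  //  T D.
          branch 1.2.1 (add F D):
            × closes — contains both D and ~D.
          branch 1.2.2 (add T D):
            F (C <-> A): β-rule — branch into T C, F A  //  F C, T A.
              branch 1.2.2.1 (add T C, F A):
                × closes — contains both A and ~A.
              branch 1.2.2.2 (add F C, T A):
                × closes — contains both C and ~C.
  branch 2 (add F ((A -> B) -> ~B), F (D -> D)):
    F ((A -> B) -> ~B): α-rule — add T (A -> B), F ~B.
    F (D -> D): α-rule — add T D, F D.
    × closes — contains both D and ~D.
All 10 branches close.
Every branch closed, so the premises entail the conclusion.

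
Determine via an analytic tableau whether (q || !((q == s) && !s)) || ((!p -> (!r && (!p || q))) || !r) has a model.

Satisfiable

Initial set: {((q || !((q == s) && !s)) || ((!p -> (!r && (!p || q))) || !r))}.
((q || !((q == s) && !s)) || ((!p -> (!r && (!p || q))) || !r)): β-rule — branch into (q || !((q == s) && !s))  //  ((!p -> (!r && (!p || q))) || !r).
  branch 1 (add (q || !((q == s) && !s))):
    (q || !((q == s) && !s)): β-rule — branch into q  //  !((q == s) && !s).
      branch 1.1 (add q):
        ○ open, literals {q=true}.
      branch 1.2 (add !((q == s) && !s)):
        !((q == s) && !s): β-rule — branch into !(q == s)  //  !!s.
          branch 1.2.1 (add !(q == s)):
            !(q == s): β-rule — branch into q, !s  //  !q, s.
              branch 1.2.1.1 (add q, !s):
                ○ open, literals {q=true, s=false}.
              branch 1.2.1.2 (add !q, s):
                ○ open, literals {q=false, s=true}.
          branch 1.2.2 (add !!s):
            ○ open, literals {s=true}.
  branch 2 (add ((!p -> (!r && (!p || q))) || !r)):
    ((!p -> (!r && (!p || q))) || !r): β-rule — branch into (!p -> (!r && (!p || q)))  //  !r.
      branch 2.1 (add (!p -> (!r && (!p || q)))):
        (!p -> (!r && (!p || q))): β-rule — branch into !!p  //  (!r && (!p || q)).
          branch 2.1.1 (add !!p):
            ○ open, literals {p=true}.
          branch 2.1.2 (add (!r && (!p || q))):
            (!r && (!p || q)): α-rule — add !r, (!p || q).
            (!p || q): β-rule — branch into !p  //  q.
              branch 2.1.2.1 (add !p):
                ○ open, literals {p=false, r=false}.
              branch 2.1.2.2 (add q):
                ○ open, literals {q=true, r=false}.
      branch 2.2 (add !r):
        ○ open, literals {r=false}.
0 branches closed, 8 open.
An open branch gives a satisfying assignment: q=true.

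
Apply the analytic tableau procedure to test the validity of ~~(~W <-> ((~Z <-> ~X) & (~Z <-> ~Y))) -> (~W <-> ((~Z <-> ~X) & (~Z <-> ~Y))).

Valid

Assume the negation and expand:
Initial set: {~(~~(~W <-> ((~Z <-> ~X) & (~Z <-> ~Y))) -> (~W <-> ((~Z <-> ~X) & (~Z <-> ~Y))))}.
~(~~(~W <-> ((~Z <-> ~X) & (~Z <-> ~Y))) -> (~W <-> ((~Z <-> ~X) & (~Z <-> ~Y)))): α-rule — add ~~(~W <-> ((~Z <-> ~X) & (~Z <-> ~Y))), ~(~W <-> ((~Z <-> ~X) & (~Z <-> ~Y))).
~~(~W <-> ((~Z <-> ~X) & (~Z <-> ~Y))): drop double negation, giving (~W <-> ((~Z <-> ~X) & (~Z <-> ~Y))).
~(~W <-> ((~Z <-> ~X) & (~Z <-> ~Y))): β-rule — branch into ~W, ~((~Z <-> ~X) & (~Z <-> ~Y))  //  ~~W, ((~Z <-> ~X) & (~Z <-> ~Y)).
  branch 1 (add ~W, ~((~Z <-> ~X) & (~Z <-> ~Y))):
    (~W <-> ((~Z <-> ~X) & (~Z <-> ~Y))): β-rule — branch into ~W, ((~Z <-> ~X) & (~Z <-> ~Y))  //  ~~W, ~((~Z <-> ~X) & (~Z <-> ~Y)).
      branch 1.1 (add ~W, ((~Z <-> ~X) & (~Z <-> ~Y))):
        ((~Z <-> ~X) & (~Z <-> ~Y)): α-rule — add (~Z <-> ~X), (~Z <-> ~Y).
        ~((~Z <-> ~X) & (~Z <-> ~Y)): β-rule — branch into ~(~Z <-> ~X)  //  ~(~Z <-> ~Y).
          branch 1.1.1 (add ~(~Z <-> ~X)):
            (~Z <-> ~X): β-rule — branch into ~Z, ~X  //  ~~Z, ~~X.
              branch 1.1.1.1 (add ~Z, ~X):
                (~Z <-> ~Y): β-rule — branch into ~Z, ~Y  //  ~~Z, ~~Y.
                  branch 1.1.1.1.1 (add ~Z, ~Y):
                    ~(~Z <-> ~X): β-rule — branch into ~Z, ~~X  //  ~~Z, ~X.
                      branch 1.1.1.1.1.1 (add ~Z, ~~X):
                        × closes — contains both X and ~X.
                      branch 1.1.1.1.1.2 (add ~~Z, ~X):
                        × closes — contains both Z and ~Z.
                  branch 1.1.1.1.2 (add ~~Z, ~~Y):
                    × closes — contains both Z and ~Z.
              branch 1.1.1.2 (add ~~Z, ~~X):
                (~Z <-> ~Y): β-rule — branch into ~Z, ~Y  //  ~~Z, ~~Y.
                  branch 1.1.1.2.1 (add ~Z, ~Y):
                    × closes — contains both Z and ~Z.
                  branch 1.1.1.2.2 (add ~~Z, ~~Y):
                    ~(~Z <-> ~X): β-rule — branch into ~Z, ~~X  //  ~~Z, ~X.
                      branch 1.1.1.2.2.1 (add ~Z, ~~X):
                        × closes — contains both Z and ~Z.
                      branch 1.1.1.2.2.2 (add ~~Z, ~X):
                        × closes — contains both X and ~X.
          branch 1.1.2 (add ~(~Z <-> ~Y)):
            (~Z <-> ~X): β-rule — branch into ~Z, ~X  //  ~~Z, ~~X.
              branch 1.1.2.1 (add ~Z, ~X):
                (~Z <-> ~Y): β-rule — branch into ~Z, ~Y  //  ~~Z, ~~Y.
                  branch 1.1.2.1.1 (add ~Z, ~Y):
                    ~(~Z <-> ~Y): β-rule — branch into ~Z, ~~Y  //  ~~Z, ~Y.
                      branch 1.1.2.1.1.1 (add ~Z, ~~Y):
                        × closes — contains both Y and ~Y.
                      branch 1.1.2.1.1.2 (add ~~Z, ~Y):
                        × closes — contains both Z and ~Z.
                  branch 1.1.2.1.2 (add ~~Z, ~~Y):
                    × closes — contains both Z and ~Z.
              branch 1.1.2.2 (add ~~Z, ~~X):
                (~Z <-> ~Y): β-rule — branch into ~Z, ~Y  //  ~~Z, ~~Y.
                  branch 1.1.2.2.1 (add ~Z, ~Y):
                    × closes — contains both Z and ~Z.
                  branch 1.1.2.2.2 (add ~~Z, ~~Y):
                    ~(~Z <-> ~Y): β-rule — branch into ~Z, ~~Y  //  ~~Z, ~Y.
                      branch 1.1.2.2.2.1 (add ~Z, ~~Y):
                        × closes — contains both Z and ~Z.
                      branch 1.1.2.2.2.2 (add ~~Z, ~Y):
                        × closes — contains both Y and ~Y.
      branch 1.2 (add ~~W, ~((~Z <-> ~X) & (~Z <-> ~Y))):
        × closes — contains both W and ~W.
  branch 2 (add ~~W, ((~Z <-> ~X) & (~Z <-> ~Y))):
    ((~Z <-> ~X) & (~Z <-> ~Y)): α-rule — add (~Z <-> ~X), (~Z <-> ~Y).
    (~W <-> ((~Z <-> ~X) & (~Z <-> ~Y))): β-rule — branch into ~W, ((~Z <-> ~X) & (~Z <-> ~Y))  //  ~~W, ~((~Z <-> ~X) & (~Z <-> ~Y)).
      branch 2.1 (add ~W, ((~Z <-> ~X) & (~Z <-> ~Y))):
        × closes — contains both W and ~W.
      branch 2.2 (add ~~W, ~((~Z <-> ~X) & (~Z <-> ~Y))):
        (~Z <-> ~X): β-rule — branch into ~Z, ~X  //  ~~Z, ~~X.
          branch 2.2.1 (add ~Z, ~X):
            (~Z <-> ~Y): β-rule — branch into ~Z, ~Y  //  ~~Z, ~~Y.
              branch 2.2.1.1 (add ~Z, ~Y):
                ~((~Z <-> ~X) & (~Z <-> ~Y)): β-rule — branch into ~(~Z <-> ~X)  //  ~(~Z <-> ~Y).
                  branch 2.2.1.1.1 (add ~(~Z <-> ~X)):
                    ~(~Z <-> ~X): β-rule — branch into ~Z, ~~X  //  ~~Z, ~X.
                      branch 2.2.1.1.1.1 (add ~Z, ~~X):
                        × closes — contains both X and ~X.
                      branch 2.2.1.1.1.2 (add ~~Z, ~X):
                        × closes — contains both Z and ~Z.
                  branch 2.2.1.1.2 (add ~(~Z <-> ~Y)):
                    ~(~Z <-> ~Y): β-rule — branch into ~Z, ~~Y  //  ~~Z, ~Y.
                      branch 2.2.1.1.2.1 (add ~Z, ~~Y):
                        × closes — contains both Y and ~Y.
                      branch 2.2.1.1.2.2 (add ~~Z, ~Y):
                        × closes — contains both Z and ~Z.
              branch 2.2.1.2 (add ~~Z, ~~Y):
                × closes — contains both Z and ~Z.
          branch 2.2.2 (add ~~Z, ~~X):
            (~Z <-> ~Y): β-rule — branch into ~Z, ~Y  //  ~~Z, ~~Y.
              branch 2.2.2.1 (add ~Z, ~Y):
                × closes — contains both Z and ~Z.
              branch 2.2.2.2 (add ~~Z, ~~Y):
                ~((~Z <-> ~X) & (~Z <-> ~Y)): β-rule — branch into ~(~Z <-> ~X)  //  ~(~Z <-> ~Y).
                  branch 2.2.2.2.1 (add ~(~Z <-> ~X)):
                    ~(~Z <-> ~X): β-rule — branch into ~Z, ~~X  //  ~~Z, ~X.
                      branch 2.2.2.2.1.1 (add ~Z, ~~X):
                        × closes — contains both Z and ~Z.
                      branch 2.2.2.2.1.2 (add ~~Z, ~X):
                        × closes — contains both X and ~X.
                  branch 2.2.2.2.2 (add ~(~Z <-> ~Y)):
                    ~(~Z <-> ~Y): β-rule — branch into ~Z, ~~Y  //  ~~Z, ~Y.
                      branch 2.2.2.2.2.1 (add ~Z, ~~Y):
                        × closes — contains both Z and ~Z.
                      branch 2.2.2.2.2.2 (add ~~Z, ~Y):
                        × closes — contains both Y and ~Y.
All 24 branches close.
Every branch closed, so the negation is unsatisfiable and the formula is valid.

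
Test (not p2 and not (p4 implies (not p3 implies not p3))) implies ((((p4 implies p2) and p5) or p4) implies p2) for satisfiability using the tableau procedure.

Initial set: {T ((not p2 and not (p4 implies (not p3 implies not p3))) implies ((((p4 implies p2) and p5) or p4) implies p2))}.
T ((not p2 and not (p4 implies (not p3 implies not p3))) implies ((((p4 implies p2) and p5) or p4) implies p2)): β-rule — branch into F (not p2 and not (p4 implies (not p3 implies not p3)))  //  T ((((p4 implies p2) and p5) or p4) implies p2).
  branch 1 (add F (not p2 and not (p4 implies (not p3 implies not p3)))):
    F (not p2 and not (p4 implies (not p3 implies not p3))): β-rule — branch into F not p2  //  F not (p4 implies (not p3 implies not p3)).
      branch 1.1 (add F not p2):
        ○ open, literals {p2=T}.
      branch 1.2 (add F not (p4 implies (not p3 implies not p3))):
        F not (p4 implies (not p3 implies not p3)): β-rule — branch into F p4  //  T (not p3 implies not p3).
          branch 1.2.1 (add F p4):
            ○ open, literals {p4=F}.
          branch 1.2.2 (add T (not p3 implies not p3)):
            T (not p3 implies not p3): β-rule — branch into F not p3  //  T not p3.
              branch 1.2.2.1 (add F not p3):
                ○ open, literals {p3=T}.
              branch 1.2.2.2 (add T not p3):
                ○ open, literals {p3=F}.
  branch 2 (add T ((((p4 implies p2) and p5) or p4) implies p2)):
    T ((((p4 implies p2) and p5) or p4) implies p2): β-rule — branch into F (((p4 implies p2) and p5) or p4)  //  T p2.
      branch 2.1 (add F (((p4 implies p2) and p5) or p4)):
        F (((p4 implies p2) and p5) or p4): α-rule — add F ((p4 implies p2) and p5), F p4.
        F ((p4 implies p2) and p5): β-rule — branch into F (p4 implies p2)  //  F p5.
          branch 2.1.1 (add F (p4 implies p2)):
            F (p4 implies p2): α-rule — add T p4, F p2.
            × closes — contains both p4 and not p4.
          branch 2.1.2 (add F p5):
            ○ open, literals {p4=F, p5=F}.
      branch 2.2 (add T p2):
        ○ open, literals {p2=T}.
1 branch closed, 6 open.
An open branch gives a satisfying assignment: p2=T.

Satisfiable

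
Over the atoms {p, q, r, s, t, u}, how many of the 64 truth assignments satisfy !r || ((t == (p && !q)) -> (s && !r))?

48

Initial set: {T (!r || ((t == (p && !q)) -> (s && !r)))}.
T (!r || ((t == (p && !q)) -> (s && !r))): β-rule — branch into T !r  //  T ((t == (p && !q)) -> (s && !r)).
  branch 1 (add T !r):
    ○ open, literals {r=false}.
  branch 2 (add T ((t == (p && !q)) -> (s && !r))):
    T ((t == (p && !q)) -> (s && !r)): β-rule — branch into F (t == (p && !q))  //  T (s && !r).
      branch 2.1 (add F (t == (p && !q))):
        F (t == (p && !q)): β-rule — branch into T t, F (p && !q)  //  F t, T (p && !q).
          branch 2.1.1 (add T t, F (p && !q)):
            F (p && !q): β-rule — branch into F p  //  F !q.
              branch 2.1.1.1 (add F p):
                ○ open, literals {p=false, t=true}.
              branch 2.1.1.2 (add F !q):
                ○ open, literals {q=true, t=true}.
          branch 2.1.2 (add F t, T (p && !q)):
            T (p && !q): α-rule — add T p, T !q.
            ○ open, literals {p=true, q=false, t=false}.
      branch 2.2 (add T (s && !r)):
        T (s && !r): α-rule — add T s, T !r.
        ○ open, literals {r=false, s=true}.
0 branches closed, 5 open.
Each open branch fixes some atoms; the unmentioned ones are free. Counting distinct full assignments: branch {r=false} (p, q, s, t, u) contributes 32 new; branch {p=false, t=true} (q, r, s, u) contributes 8 new; branch {q=true, t=true} (p, r, s, u) contributes 4 new; branch {p=true, q=false, t=false} (r, s, u) contributes 4 new; branch {r=false, s=true} (p, q, t, u) contributes 0 new. Total: 48.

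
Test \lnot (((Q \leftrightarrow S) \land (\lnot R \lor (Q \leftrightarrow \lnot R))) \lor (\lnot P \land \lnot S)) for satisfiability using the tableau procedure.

Satisfiable

Initial set: {\lnot (((Q \leftrightarrow S) \land (\lnot R \lor (Q \leftrightarrow \lnot R))) \lor (\lnot P \land \lnot S))}.
\lnot (((Q \leftrightarrow S) \land (\lnot R \lor (Q \leftrightarrow \lnot R))) \lor (\lnot P \land \lnot S)): α-rule — add \lnot ((Q \leftrightarrow S) \land (\lnot R \lor (Q \leftrightarrow \lnot R))), \lnot (\lnot P \land \lnot S).
\lnot ((Q \leftrightarrow S) \land (\lnot R \lor (Q \leftrightarrow \lnot R))): β-rule — branch into \lnot (Q \leftrightarrow S)  //  \lnot (\lnot R \lor (Q \leftrightarrow \lnot R)).
  branch 1 (add \lnot (Q \leftrightarrow S)):
    \lnot (\lnot P \land \lnot S): β-rule — branch into \lnot \lnot P  //  \lnot \lnot S.
      branch 1.1 (add \lnot \lnot P):
        \lnot (Q \leftrightarrow S): β-rule — branch into Q, \lnot S  //  \lnot Q, S.
          branch 1.1.1 (add Q, \lnot S):
            ○ open, literals {P=true, Q=true, S=false}.
          branch 1.1.2 (add \lnot Q, S):
            ○ open, literals {P=true, Q=false, S=true}.
      branch 1.2 (add \lnot \lnot S):
        \lnot (Q \leftrightarrow S): β-rule — branch into Q, \lnot S  //  \lnot Q, S.
          branch 1.2.1 (add Q, \lnot S):
            × closes — contains both S and \lnot S.
          branch 1.2.2 (add \lnot Q, S):
            ○ open, literals {Q=false, S=true}.
  branch 2 (add \lnot (\lnot R \lor (Q \leftrightarrow \lnot R))):
    \lnot (\lnot R \lor (Q \leftrightarrow \lnot R)): α-rule — add \lnot \lnot R, \lnot (Q \leftrightarrow \lnot R).
    \lnot (\lnot P \land \lnot S): β-rule — branch into \lnot \lnot P  //  \lnot \lnot S.
      branch 2.1 (add \lnot \lnot P):
        \lnot (Q \leftrightarrow \lnot R): β-rule — branch into Q, \lnot \lnot R  //  \lnot Q, \lnot R.
          branch 2.1.1 (add Q, \lnot \lnot R):
            ○ open, literals {P=true, Q=true, R=true}.
          branch 2.1.2 (add \lnot Q, \lnot R):
            × closes — contains both R and \lnot R.
      branch 2.2 (add \lnot \lnot S):
        \lnot (Q \leftrightarrow \lnot R): β-rule — branch into Q, \lnot \lnot R  //  \lnot Q, \lnot R.
          branch 2.2.1 (add Q, \lnot \lnot R):
            ○ open, literals {Q=true, R=true, S=true}.
          branch 2.2.2 (add \lnot Q, \lnot R):
            × closes — contains both R and \lnot R.
3 branches closed, 5 open.
An open branch gives a satisfying assignment: P=true, Q=true, S=false.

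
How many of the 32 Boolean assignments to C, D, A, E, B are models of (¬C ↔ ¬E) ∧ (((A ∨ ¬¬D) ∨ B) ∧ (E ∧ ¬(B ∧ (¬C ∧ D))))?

7

Initial set: {((¬C ↔ ¬E) ∧ (((A ∨ ¬¬D) ∨ B) ∧ (E ∧ ¬(B ∧ (¬C ∧ D)))))}.
((¬C ↔ ¬E) ∧ (((A ∨ ¬¬D) ∨ B) ∧ (E ∧ ¬(B ∧ (¬C ∧ D))))): α-rule — add (¬C ↔ ¬E), (((A ∨ ¬¬D) ∨ B) ∧ (E ∧ ¬(B ∧ (¬C ∧ D)))).
(((A ∨ ¬¬D) ∨ B) ∧ (E ∧ ¬(B ∧ (¬C ∧ D)))): α-rule — add ((A ∨ ¬¬D) ∨ B), (E ∧ ¬(B ∧ (¬C ∧ D))).
(E ∧ ¬(B ∧ (¬C ∧ D))): α-rule — add E, ¬(B ∧ (¬C ∧ D)).
(¬C ↔ ¬E): β-rule — branch into ¬C, ¬E  //  ¬¬C, ¬¬E.
  branch 1 (add ¬C, ¬E):
    × closes — contains both E and ¬E.
  branch 2 (add ¬¬C, ¬¬E):
    ((A ∨ ¬¬D) ∨ B): β-rule — branch into (A ∨ ¬¬D)  //  B.
      branch 2.1 (add (A ∨ ¬¬D)):
        ¬(B ∧ (¬C ∧ D)): β-rule — branch into ¬B  //  ¬(¬C ∧ D).
          branch 2.1.1 (add ¬B):
            (A ∨ ¬¬D): β-rule — branch into A  //  ¬¬D.
              branch 2.1.1.1 (add A):
                ○ open, literals {A=true, B=false, C=true, E=true}.
              branch 2.1.1.2 (add ¬¬D):
                ¬¬D: drop double negation, giving D.
                ○ open, literals {B=false, C=true, D=true, E=true}.
          branch 2.1.2 (add ¬(¬C ∧ D)):
            (A ∨ ¬¬D): β-rule — branch into A  //  ¬¬D.
              branch 2.1.2.1 (add A):
                ¬(¬C ∧ D): β-rule — branch into ¬¬C  //  ¬D.
                  branch 2.1.2.1.1 (add ¬¬C):
                    ○ open, literals {A=true, C=true, E=true}.
                  branch 2.1.2.1.2 (add ¬D):
                    ○ open, literals {A=true, C=true, D=false, E=true}.
              branch 2.1.2.2 (add ¬¬D):
                ¬¬D: drop double negation, giving D.
                ¬(¬C ∧ D): β-rule — branch into ¬¬C  //  ¬D.
                  branch 2.1.2.2.1 (add ¬¬C):
                    ○ open, literals {C=true, D=true, E=true}.
                  branch 2.1.2.2.2 (add ¬D):
                    × closes — contains both D and ¬D.
      branch 2.2 (add B):
        ¬(B ∧ (¬C ∧ D)): β-rule — branch into ¬B  //  ¬(¬C ∧ D).
          branch 2.2.1 (add ¬B):
            × closes — contains both B and ¬B.
          branch 2.2.2 (add ¬(¬C ∧ D)):
            ¬(¬C ∧ D): β-rule — branch into ¬¬C  //  ¬D.
              branch 2.2.2.1 (add ¬¬C):
                ○ open, literals {B=true, C=true, E=true}.
              branch 2.2.2.2 (add ¬D):
                ○ open, literals {B=true, C=true, D=false, E=true}.
3 branches closed, 7 open.
Each open branch fixes some atoms; the unmentioned ones are free. Counting distinct full assignments: branch {A=true, B=false, C=true, E=true} (D) contributes 2 new; branch {B=false, C=true, D=true, E=true} (A) contributes 1 new; branch {A=true, C=true, E=true} (D, B) contributes 2 new; branch {A=true, C=true, D=false, E=true} (B) contributes 0 new; branch {C=true, D=true, E=true} (A, B) contributes 1 new; branch {B=true, C=true, E=true} (D, A) contributes 1 new; branch {B=true, C=true, D=false, E=true} (A) contributes 0 new. Total: 7.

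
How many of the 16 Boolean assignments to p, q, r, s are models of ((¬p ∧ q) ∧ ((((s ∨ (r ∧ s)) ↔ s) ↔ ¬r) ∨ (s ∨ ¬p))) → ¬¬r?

Initial set: {T (((¬p ∧ q) ∧ ((((s ∨ (r ∧ s)) ↔ s) ↔ ¬r) ∨ (s ∨ ¬p))) → ¬¬r)}.
T (((¬p ∧ q) ∧ ((((s ∨ (r ∧ s)) ↔ s) ↔ ¬r) ∨ (s ∨ ¬p))) → ¬¬r): β-rule — branch into F ((¬p ∧ q) ∧ ((((s ∨ (r ∧ s)) ↔ s) ↔ ¬r) ∨ (s ∨ ¬p)))  //  T ¬¬r.
  branch 1 (add F ((¬p ∧ q) ∧ ((((s ∨ (r ∧ s)) ↔ s) ↔ ¬r) ∨ (s ∨ ¬p)))):
    F ((¬p ∧ q) ∧ ((((s ∨ (r ∧ s)) ↔ s) ↔ ¬r) ∨ (s ∨ ¬p))): β-rule — branch into F (¬p ∧ q)  //  F ((((s ∨ (r ∧ s)) ↔ s) ↔ ¬r) ∨ (s ∨ ¬p)).
      branch 1.1 (add F (¬p ∧ q)):
        F (¬p ∧ q): β-rule — branch into F ¬p  //  F q.
          branch 1.1.1 (add F ¬p):
            ○ open, literals {p=true}.
          branch 1.1.2 (add F q):
            ○ open, literals {q=false}.
      branch 1.2 (add F ((((s ∨ (r ∧ s)) ↔ s) ↔ ¬r) ∨ (s ∨ ¬p))):
        F ((((s ∨ (r ∧ s)) ↔ s) ↔ ¬r) ∨ (s ∨ ¬p)): α-rule — add F (((s ∨ (r ∧ s)) ↔ s) ↔ ¬r), F (s ∨ ¬p).
        F (s ∨ ¬p): α-rule — add F s, F ¬p.
        F (((s ∨ (r ∧ s)) ↔ s) ↔ ¬r): β-rule — branch into T ((s ∨ (r ∧ s)) ↔ s), F ¬r  //  F ((s ∨ (r ∧ s)) ↔ s), T ¬r.
          branch 1.2.1 (add T ((s ∨ (r ∧ s)) ↔ s), F ¬r):
            T ((s ∨ (r ∧ s)) ↔ s): β-rule — branch into T (s ∨ (r ∧ s)), T s  //  F (s ∨ (r ∧ s)), F s.
              branch 1.2.1.1 (add T (s ∨ (r ∧ s)), T s):
                × closes — contains both s and ¬s.
              branch 1.2.1.2 (add F (s ∨ (r ∧ s)), F s):
                F (s ∨ (r ∧ s)): α-rule — add F s, F (r ∧ s).
                F (r ∧ s): β-rule — branch into F r  //  F s.
                  branch 1.2.1.2.1 (add F r):
                    × closes — contains both r and ¬r.
                  branch 1.2.1.2.2 (add F s):
                    ○ open, literals {p=true, r=true, s=false}.
          branch 1.2.2 (add F ((s ∨ (r ∧ s)) ↔ s), T ¬r):
            F ((s ∨ (r ∧ s)) ↔ s): β-rule — branch into T (s ∨ (r ∧ s)), F s  //  F (s ∨ (r ∧ s)), T s.
              branch 1.2.2.1 (add T (s ∨ (r ∧ s)), F s):
                T (s ∨ (r ∧ s)): β-rule — branch into T s  //  T (r ∧ s).
                  branch 1.2.2.1.1 (add T s):
                    × closes — contains both s and ¬s.
                  branch 1.2.2.1.2 (add T (r ∧ s)):
                    T (r ∧ s): α-rule — add T r, T s.
                    × closes — contains both r and ¬r.
              branch 1.2.2.2 (add F (s ∨ (r ∧ s)), T s):
                × closes — contains both s and ¬s.
  branch 2 (add T ¬¬r):
    T ¬¬r: drop double negation, giving T r.
    ○ open, literals {r=true}.
5 branches closed, 4 open.
Each open branch fixes some atoms; the unmentioned ones are free. Counting distinct full assignments: branch {p=true} (q, r, s) contributes 8 new; branch {q=false} (p, r, s) contributes 4 new; branch {p=true, r=true, s=false} (q) contributes 0 new; branch {r=true} (p, q, s) contributes 2 new. Total: 14.

14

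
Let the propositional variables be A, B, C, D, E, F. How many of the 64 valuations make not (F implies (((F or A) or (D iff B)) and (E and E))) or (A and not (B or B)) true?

28

Initial set: {(not (F implies (((F or A) or (D iff B)) and (E and E))) or (A and not (B or B)))}.
(not (F implies (((F or A) or (D iff B)) and (E and E))) or (A and not (B or B))): β-rule — branch into not (F implies (((F or A) or (D iff B)) and (E and E)))  //  (A and not (B or B)).
  branch 1 (add not (F implies (((F or A) or (D iff B)) and (E and E)))):
    not (F implies (((F or A) or (D iff B)) and (E and E))): α-rule — add F, not (((F or A) or (D iff B)) and (E and E)).
    not (((F or A) or (D iff B)) and (E and E)): β-rule — branch into not ((F or A) or (D iff B))  //  not (E and E).
      branch 1.1 (add not ((F or A) or (D iff B))):
        not ((F or A) or (D iff B)): α-rule — add not (F or A), not (D iff B).
        not (F or A): α-rule — add not F, not A.
        × closes — contains both F and not F.
      branch 1.2 (add not (E and E)):
        not (E and E): β-rule — branch into not E  //  not E.
          branch 1.2.1 (add not E):
            ○ open, literals {E=0, F=1}.
          branch 1.2.2 (add not E):
            ○ open, literals {E=0, F=1}.
  branch 2 (add (A and not (B or B))):
    (A and not (B or B)): α-rule — add A, not (B or B).
    not (B or B): α-rule — add not B, not B.
    ○ open, literals {A=1, B=0}.
1 branch closed, 3 open.
Each open branch fixes some atoms; the unmentioned ones are free. Counting distinct full assignments: branch {E=0, F=1} (A, B, C, D) contributes 16 new; branch {E=0, F=1} (A, B, C, D) contributes 0 new; branch {A=1, B=0} (C, D, E, F) contributes 12 new. Total: 28.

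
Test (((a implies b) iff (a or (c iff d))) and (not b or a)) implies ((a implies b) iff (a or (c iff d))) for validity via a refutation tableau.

Valid

Assume the negation and expand:
Initial set: {not ((((a implies b) iff (a or (c iff d))) and (not b or a)) implies ((a implies b) iff (a or (c iff d))))}.
not ((((a implies b) iff (a or (c iff d))) and (not b or a)) implies ((a implies b) iff (a or (c iff d)))): α-rule — add (((a implies b) iff (a or (c iff d))) and (not b or a)), not ((a implies b) iff (a or (c iff d))).
(((a implies b) iff (a or (c iff d))) and (not b or a)): α-rule — add ((a implies b) iff (a or (c iff d))), (not b or a).
not ((a implies b) iff (a or (c iff d))): β-rule — branch into (a implies b), not (a or (c iff d))  //  not (a implies b), (a or (c iff d)).
  branch 1 (add (a implies b), not (a or (c iff d))):
    not (a or (c iff d)): α-rule — add not a, not (c iff d).
    ((a implies b) iff (a or (c iff d))): β-rule — branch into (a implies b), (a or (c iff d))  //  not (a implies b), not (a or (c iff d)).
      branch 1.1 (add (a implies b), (a or (c iff d))):
        (not b or a): β-rule — branch into not b  //  a.
          branch 1.1.1 (add not b):
            (a implies b): β-rule — branch into not a  //  b.
              branch 1.1.1.1 (add not a):
                not (c iff d): β-rule — branch into c, not d  //  not c, d.
                  branch 1.1.1.1.1 (add c, not d):
                    (a implies b): β-rule — branch into not a  //  b.
                      branch 1.1.1.1.1.1 (add not a):
                        (a or (c iff d)): β-rule — branch into a  //  (c iff d).
                          branch 1.1.1.1.1.1.1 (add a):
                            × closes — contains both a and not a.
                          branch 1.1.1.1.1.1.2 (add (c iff d)):
                            (c iff d): β-rule — branch into c, d  //  not c, not d.
                              branch 1.1.1.1.1.1.2.1 (add c, d):
                                × closes — contains both d and not d.
                              branch 1.1.1.1.1.1.2.2 (add not c, not d):
                                × closes — contains both c and not c.
                      branch 1.1.1.1.1.2 (add b):
                        × closes — contains both b and not b.
                  branch 1.1.1.1.2 (add not c, d):
                    (a implies b): β-rule — branch into not a  //  b.
                      branch 1.1.1.1.2.1 (add not a):
                        (a or (c iff d)): β-rule — branch into a  //  (c iff d).
                          branch 1.1.1.1.2.1.1 (add a):
                            × closes — contains both a and not a.
                          branch 1.1.1.1.2.1.2 (add (c iff d)):
                            (c iff d): β-rule — branch into c, d  //  not c, not d.
                              branch 1.1.1.1.2.1.2.1 (add c, d):
                                × closes — contains both c and not c.
                              branch 1.1.1.1.2.1.2.2 (add not c, not d):
                                × closes — contains both d and not d.
                      branch 1.1.1.1.2.2 (add b):
                        × closes — contains both b and not b.
              branch 1.1.1.2 (add b):
                × closes — contains both b and not b.
          branch 1.1.2 (add a):
            × closes — contains both a and not a.
      branch 1.2 (add not (a implies b), not (a or (c iff d))):
        not (a implies b): α-rule — add a, not b.
        × closes — contains both a and not a.
  branch 2 (add not (a implies b), (a or (c iff d))):
    not (a implies b): α-rule — add a, not b.
    ((a implies b) iff (a or (c iff d))): β-rule — branch into (a implies b), (a or (c iff d))  //  not (a implies b), not (a or (c iff d)).
      branch 2.1 (add (a implies b), (a or (c iff d))):
        (not b or a): β-rule — branch into not b  //  a.
          branch 2.1.1 (add not b):
            (a or (c iff d)): β-rule — branch into a  //  (c iff d).
              branch 2.1.1.1 (add a):
                (a implies b): β-rule — branch into not a  //  b.
                  branch 2.1.1.1.1 (add not a):
                    × closes — contains both a and not a.
                  branch 2.1.1.1.2 (add b):
                    × closes — contains both b and not b.
              branch 2.1.1.2 (add (c iff d)):
                (a implies b): β-rule — branch into not a  //  b.
                  branch 2.1.1.2.1 (add not a):
                    × closes — contains both a and not a.
                  branch 2.1.1.2.2 (add b):
                    × closes — contains both b and not b.
          branch 2.1.2 (add a):
            (a or (c iff d)): β-rule — branch into a  //  (c iff d).
              branch 2.1.2.1 (add a):
                (a implies b): β-rule — branch into not a  //  b.
                  branch 2.1.2.1.1 (add not a):
                    × closes — contains both a and not a.
                  branch 2.1.2.1.2 (add b):
                    × closes — contains both b and not b.
              branch 2.1.2.2 (add (c iff d)):
                (a implies b): β-rule — branch into not a  //  b.
                  branch 2.1.2.2.1 (add not a):
                    × closes — contains both a and not a.
                  branch 2.1.2.2.2 (add b):
                    × closes — contains both b and not b.
      branch 2.2 (add not (a implies b), not (a or (c iff d))):
        not (a implies b): α-rule — add a, not b.
        not (a or (c iff d)): α-rule — add not a, not (c iff d).
        × closes — contains both a and not a.
All 20 branches close.
Every branch closed, so the negation is unsatisfiable and the formula is valid.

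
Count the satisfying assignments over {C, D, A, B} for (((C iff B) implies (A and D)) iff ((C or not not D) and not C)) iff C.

6

Initial set: {((((C iff B) implies (A and D)) iff ((C or not not D) and not C)) iff C)}.
((((C iff B) implies (A and D)) iff ((C or not not D) and not C)) iff C): β-rule — branch into (((C iff B) implies (A and D)) iff ((C or not not D) and not C)), C  //  not (((C iff B) implies (A and D)) iff ((C or not not D) and not C)), not C.
  branch 1 (add (((C iff B) implies (A and D)) iff ((C or not not D) and not C)), C):
    (((C iff B) implies (A and D)) iff ((C or not not D) and not C)): β-rule — branch into ((C iff B) implies (A and D)), ((C or not not D) and not C)  //  not ((C iff B) implies (A and D)), not ((C or not not D) and not C).
      branch 1.1 (add ((C iff B) implies (A and D)), ((C or not not D) and not C)):
        ((C or not not D) and not C): α-rule — add (C or not not D), not C.
        × closes — contains both C and not C.
      branch 1.2 (add not ((C iff B) implies (A and D)), not ((C or not not D) and not C)):
        not ((C iff B) implies (A and D)): α-rule — add (C iff B), not (A and D).
        not ((C or not not D) and not C): β-rule — branch into not (C or not not D)  //  not not C.
          branch 1.2.1 (add not (C or not not D)):
            not (C or not not D): α-rule — add not C, not not not D.
            × closes — contains both C and not C.
          branch 1.2.2 (add not not C):
            (C iff B): β-rule — branch into C, B  //  not C, not B.
              branch 1.2.2.1 (add C, B):
                not (A and D): β-rule — branch into not A  //  not D.
                  branch 1.2.2.1.1 (add not A):
                    ○ open, literals {A=F, B=T, C=T}.
                  branch 1.2.2.1.2 (add not D):
                    ○ open, literals {B=T, C=T, D=F}.
              branch 1.2.2.2 (add not C, not B):
                × closes — contains both C and not C.
  branch 2 (add not (((C iff B) implies (A and D)) iff ((C or not not D) and not C)), not C):
    not (((C iff B) implies (A and D)) iff ((C or not not D) and not C)): β-rule — branch into ((C iff B) implies (A and D)), not ((C or not not D) and not C)  //  not ((C iff B) implies (A and D)), ((C or not not D) and not C).
      branch 2.1 (add ((C iff B) implies (A and D)), not ((C or not not D) and not C)):
        ((C iff B) implies (A and D)): β-rule — branch into not (C iff B)  //  (A and D).
          branch 2.1.1 (add not (C iff B)):
            not ((C or not not D) and not C): β-rule — branch into not (C or not not D)  //  not not C.
              branch 2.1.1.1 (add not (C or not not D)):
                not (C or not not D): α-rule — add not C, not not not D.
                not not not D: drop double negation, giving not D.
                not (C iff B): β-rule — branch into C, not B  //  not C, B.
                  branch 2.1.1.1.1 (add C, not B):
                    × closes — contains both C and not C.
                  branch 2.1.1.1.2 (add not C, B):
                    ○ open, literals {B=T, C=F, D=F}.
              branch 2.1.1.2 (add not not C):
                × closes — contains both C and not C.
          branch 2.1.2 (add (A and D)):
            (A and D): α-rule — add A, D.
            not ((C or not not D) and not C): β-rule — branch into not (C or not not D)  //  not not C.
              branch 2.1.2.1 (add not (C or not not D)):
                not (C or not not D): α-rule — add not C, not not not D.
                not not not D: drop double negation, giving not D.
                × closes — contains both D and not D.
              branch 2.1.2.2 (add not not C):
                × closes — contains both C and not C.
      branch 2.2 (add not ((C iff B) implies (A and D)), ((C or not not D) and not C)):
        not ((C iff B) implies (A and D)): α-rule — add (C iff B), not (A and D).
        ((C or not not D) and not C): α-rule — add (C or not not D), not C.
        (C iff B): β-rule — branch into C, B  //  not C, not B.
          branch 2.2.1 (add C, B):
            × closes — contains both C and not C.
          branch 2.2.2 (add not C, not B):
            not (A and D): β-rule — branch into not A  //  not D.
              branch 2.2.2.1 (add not A):
                (C or not not D): β-rule — branch into C  //  not not D.
                  branch 2.2.2.1.1 (add C):
                    × closes — contains both C and not C.
                  branch 2.2.2.1.2 (add not not D):
                    not not D: drop double negation, giving D.
                    ○ open, literals {A=F, B=F, C=F, D=T}.
              branch 2.2.2.2 (add not D):
                (C or not not D): β-rule — branch into C  //  not not D.
                  branch 2.2.2.2.1 (add C):
                    × closes — contains both C and not C.
                  branch 2.2.2.2.2 (add not not D):
                    not not D: drop double negation, giving D.
                    × closes — contains both D and not D.
11 branches closed, 4 open.
Each open branch fixes some atoms; the unmentioned ones are free. Counting distinct full assignments: branch {A=F, B=T, C=T} (D) contributes 2 new; branch {B=T, C=T, D=F} (A) contributes 1 new; branch {B=T, C=F, D=F} (A) contributes 2 new; branch {A=F, B=F, C=F, D=T} (none free) contributes 1 new. Total: 6.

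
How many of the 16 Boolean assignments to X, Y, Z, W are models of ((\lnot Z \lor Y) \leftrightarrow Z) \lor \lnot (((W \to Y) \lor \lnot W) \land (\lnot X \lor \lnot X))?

Initial set: {T (((\lnot Z \lor Y) \leftrightarrow Z) \lor \lnot (((W \to Y) \lor \lnot W) \land (\lnot X \lor \lnot X)))}.
T (((\lnot Z \lor Y) \leftrightarrow Z) \lor \lnot (((W \to Y) \lor \lnot W) \land (\lnot X \lor \lnot X))): β-rule — branch into T ((\lnot Z \lor Y) \leftrightarrow Z)  //  T \lnot (((W \to Y) \lor \lnot W) \land (\lnot X \lor \lnot X)).
  branch 1 (add T ((\lnot Z \lor Y) \leftrightarrow Z)):
    T ((\lnot Z \lor Y) \leftrightarrow Z): β-rule — branch into T (\lnot Z \lor Y), T Z  //  F (\lnot Z \lor Y), F Z.
      branch 1.1 (add T (\lnot Z \lor Y), T Z):
        T (\lnot Z \lor Y): β-rule — branch into T \lnot Z  //  T Y.
          branch 1.1.1 (add T \lnot Z):
            × closes — contains both Z and \lnot Z.
          branch 1.1.2 (add T Y):
            ○ open, literals {Y=T, Z=T}.
      branch 1.2 (add F (\lnot Z \lor Y), F Z):
        F (\lnot Z \lor Y): α-rule — add F \lnot Z, F Y.
        × closes — contains both Z and \lnot Z.
  branch 2 (add T \lnot (((W \to Y) \lor \lnot W) \land (\lnot X \lor \lnot X))):
    T \lnot (((W \to Y) \lor \lnot W) \land (\lnot X \lor \lnot X)): β-rule — branch into F ((W \to Y) \lor \lnot W)  //  F (\lnot X \lor \lnot X).
      branch 2.1 (add F ((W \to Y) \lor \lnot W)):
        F ((W \to Y) \lor \lnot W): α-rule — add F (W \to Y), F \lnot W.
        F (W \to Y): α-rule — add T W, F Y.
        ○ open, literals {W=T, Y=F}.
      branch 2.2 (add F (\lnot X \lor \lnot X)):
        F (\lnot X \lor \lnot X): α-rule — add F \lnot X, F \lnot X.
        ○ open, literals {X=T}.
2 branches closed, 3 open.
Each open branch fixes some atoms; the unmentioned ones are free. Counting distinct full assignments: branch {Y=T, Z=T} (X, W) contributes 4 new; branch {W=T, Y=F} (X, Z) contributes 4 new; branch {X=T} (Y, Z, W) contributes 4 new. Total: 12.

12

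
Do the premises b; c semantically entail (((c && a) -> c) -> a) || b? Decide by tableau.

Initial set: {b; c; !((((c && a) -> c) -> a) || b)}.
!((((c && a) -> c) -> a) || b): α-rule — add !(((c && a) -> c) -> a), !b.
× closes — contains both b and !b.
All 1 branch closes.
Every branch closed, so the premises entail the conclusion.

Yes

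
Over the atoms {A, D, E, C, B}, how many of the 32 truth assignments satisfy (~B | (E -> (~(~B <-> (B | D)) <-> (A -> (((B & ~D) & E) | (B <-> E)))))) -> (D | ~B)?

24

Initial set: {T ((~B | (E -> (~(~B <-> (B | D)) <-> (A -> (((B & ~D) & E) | (B <-> E)))))) -> (D | ~B))}.
T ((~B | (E -> (~(~B <-> (B | D)) <-> (A -> (((B & ~D) & E) | (B <-> E)))))) -> (D | ~B)): β-rule — branch into F (~B | (E -> (~(~B <-> (B | D)) <-> (A -> (((B & ~D) & E) | (B <-> E))))))  //  T (D | ~B).
  branch 1 (add F (~B | (E -> (~(~B <-> (B | D)) <-> (A -> (((B & ~D) & E) | (B <-> E))))))):
    F (~B | (E -> (~(~B <-> (B | D)) <-> (A -> (((B & ~D) & E) | (B <-> E)))))): α-rule — add F ~B, F (E -> (~(~B <-> (B | D)) <-> (A -> (((B & ~D) & E) | (B <-> E))))).
    F (E -> (~(~B <-> (B | D)) <-> (A -> (((B & ~D) & E) | (B <-> E))))): α-rule — add T E, F (~(~B <-> (B | D)) <-> (A -> (((B & ~D) & E) | (B <-> E)))).
    F (~(~B <-> (B | D)) <-> (A -> (((B & ~D) & E) | (B <-> E)))): β-rule — branch into T ~(~B <-> (B | D)), F (A -> (((B & ~D) & E) | (B <-> E)))  //  F ~(~B <-> (B | D)), T (A -> (((B & ~D) & E) | (B <-> E))).
      branch 1.1 (add T ~(~B <-> (B | D)), F (A -> (((B & ~D) & E) | (B <-> E)))):
        F (A -> (((B & ~D) & E) | (B <-> E))): α-rule — add T A, F (((B & ~D) & E) | (B <-> E)).
        F (((B & ~D) & E) | (B <-> E)): α-rule — add F ((B & ~D) & E), F (B <-> E).
        T ~(~B <-> (B | D)): β-rule — branch into T ~B, F (B | D)  //  F ~B, T (B | D).
          branch 1.1.1 (add T ~B, F (B | D)):
            × closes — contains both B and ~B.
          branch 1.1.2 (add F ~B, T (B | D)):
            F ((B & ~D) & E): β-rule — branch into F (B & ~D)  //  F E.
              branch 1.1.2.1 (add F (B & ~D)):
                F (B <-> E): β-rule — branch into T B, F E  //  F B, T E.
                  branch 1.1.2.1.1 (add T B, F E):
                    × closes — contains both E and ~E.
                  branch 1.1.2.1.2 (add F B, T E):
                    × closes — contains both B and ~B.
              branch 1.1.2.2 (add F E):
                × closes — contains both E and ~E.
      branch 1.2 (add F ~(~B <-> (B | D)), T (A -> (((B & ~D) & E) | (B <-> E)))):
        F ~(~B <-> (B | D)): β-rule — branch into T ~B, T (B | D)  //  F ~B, F (B | D).
          branch 1.2.1 (add T ~B, T (B | D)):
            × closes — contains both B and ~B.
          branch 1.2.2 (add F ~B, F (B | D)):
            F (B | D): α-rule — add F B, F D.
            × closes — contains both B and ~B.
  branch 2 (add T (D | ~B)):
    T (D | ~B): β-rule — branch into T D  //  T ~B.
      branch 2.1 (add T D):
        ○ open, literals {D=true}.
      branch 2.2 (add T ~B):
        ○ open, literals {B=false}.
6 branches closed, 2 open.
Each open branch fixes some atoms; the unmentioned ones are free. Counting distinct full assignments: branch {D=true} (A, E, C, B) contributes 16 new; branch {B=false} (A, D, E, C) contributes 8 new. Total: 24.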